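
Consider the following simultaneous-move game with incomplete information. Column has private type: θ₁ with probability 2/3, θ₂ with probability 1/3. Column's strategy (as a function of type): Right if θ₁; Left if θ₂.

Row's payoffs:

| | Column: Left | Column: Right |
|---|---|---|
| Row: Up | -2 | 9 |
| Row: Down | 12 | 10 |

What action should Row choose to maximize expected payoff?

E[Up] = 2/3·(9) + 1/3·(-2) = 16/3
E[Down] = 2/3·(10) + 1/3·(12) = 32/3
Best response: Down (32/3 is the largest).

Down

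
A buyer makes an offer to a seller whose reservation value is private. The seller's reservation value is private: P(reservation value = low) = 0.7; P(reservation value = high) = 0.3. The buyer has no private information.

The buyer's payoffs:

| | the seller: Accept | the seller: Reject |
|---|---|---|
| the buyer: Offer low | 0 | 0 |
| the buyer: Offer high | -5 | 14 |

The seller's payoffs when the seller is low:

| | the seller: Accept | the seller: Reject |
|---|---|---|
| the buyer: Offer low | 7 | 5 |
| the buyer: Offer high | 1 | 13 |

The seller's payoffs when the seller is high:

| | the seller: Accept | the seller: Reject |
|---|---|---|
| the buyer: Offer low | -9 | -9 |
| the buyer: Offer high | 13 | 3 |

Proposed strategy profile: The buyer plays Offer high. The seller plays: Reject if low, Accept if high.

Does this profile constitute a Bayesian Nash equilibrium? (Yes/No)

The buyer plays Offer high: E[Offer high] = 0.7·(14) + 0.3·(-5) = 8.3; E[Offer low] = 0. Best-responding. ✓
The seller (reservation value low), facing Offer high: Accept gives 1, Reject gives 13. Proposed Reject is best. ✓
The seller (reservation value high), facing Offer high: Accept gives 13, Reject gives 3. Proposed Accept is best. ✓

Yes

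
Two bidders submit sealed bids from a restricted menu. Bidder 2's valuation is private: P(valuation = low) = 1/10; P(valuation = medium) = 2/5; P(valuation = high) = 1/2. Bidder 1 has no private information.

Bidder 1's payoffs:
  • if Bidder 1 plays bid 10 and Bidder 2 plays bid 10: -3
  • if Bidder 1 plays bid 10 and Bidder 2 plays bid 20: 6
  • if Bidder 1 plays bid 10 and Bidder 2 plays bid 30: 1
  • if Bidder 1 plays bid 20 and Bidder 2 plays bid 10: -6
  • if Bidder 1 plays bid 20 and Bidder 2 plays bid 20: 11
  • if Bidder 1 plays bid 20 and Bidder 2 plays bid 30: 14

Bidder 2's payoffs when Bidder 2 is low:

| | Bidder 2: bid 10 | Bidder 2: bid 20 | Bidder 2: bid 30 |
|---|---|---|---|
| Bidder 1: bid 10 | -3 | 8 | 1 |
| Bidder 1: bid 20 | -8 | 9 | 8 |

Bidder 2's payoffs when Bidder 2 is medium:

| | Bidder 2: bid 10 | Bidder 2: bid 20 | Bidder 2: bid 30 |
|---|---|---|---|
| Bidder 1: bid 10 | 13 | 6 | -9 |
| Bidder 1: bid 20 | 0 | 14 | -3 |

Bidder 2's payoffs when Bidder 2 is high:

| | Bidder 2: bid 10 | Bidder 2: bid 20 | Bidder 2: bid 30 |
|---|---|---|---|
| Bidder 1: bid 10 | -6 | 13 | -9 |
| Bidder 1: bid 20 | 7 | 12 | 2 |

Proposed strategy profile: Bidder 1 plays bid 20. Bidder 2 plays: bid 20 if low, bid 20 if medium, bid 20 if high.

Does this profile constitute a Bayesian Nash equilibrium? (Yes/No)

Bidder 1 plays bid 20: E[bid 20] = 1/10·(11) + 2/5·(11) + 1/2·(11) = 11; E[bid 10] = 6. Best-responding. ✓
Bidder 2 (valuation low), facing bid 20: bid 10 gives -8, bid 20 gives 9, bid 30 gives 8. Proposed bid 20 is best. ✓
Bidder 2 (valuation medium), facing bid 20: bid 10 gives 0, bid 20 gives 14, bid 30 gives -3. Proposed bid 20 is best. ✓
Bidder 2 (valuation high), facing bid 20: bid 10 gives 7, bid 20 gives 12, bid 30 gives 2. Proposed bid 20 is best. ✓

Yes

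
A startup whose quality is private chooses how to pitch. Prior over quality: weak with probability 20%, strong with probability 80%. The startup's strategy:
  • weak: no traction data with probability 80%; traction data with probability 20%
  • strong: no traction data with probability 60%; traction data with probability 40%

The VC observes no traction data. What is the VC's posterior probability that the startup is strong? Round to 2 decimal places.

P(no traction data) = 0.2·0.8 + 0.8·0.6 = 0.64
P(strong | no traction data) = (0.8·0.6) / 0.64 = 0.48 / 0.64 = 0.75

0.75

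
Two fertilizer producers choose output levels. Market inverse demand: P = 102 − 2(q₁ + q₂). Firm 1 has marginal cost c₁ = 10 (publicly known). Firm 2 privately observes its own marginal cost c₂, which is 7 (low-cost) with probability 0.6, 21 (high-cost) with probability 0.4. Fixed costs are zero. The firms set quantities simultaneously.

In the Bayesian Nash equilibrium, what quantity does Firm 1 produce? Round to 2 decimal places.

Type-c best response for Firm 2: q₂(c) = (102 − c)/4 − q₁/2.
Firm 1 maximizes expected profit; its first-order condition is 102 − 4q₁ − 2E[q₂] − 10 = 0.
Substituting E[q₂] and solving: E[c₂] = 12.6, so q₁ = (102 − 2·10 + 12.6)/6 = 15.7667.

15.77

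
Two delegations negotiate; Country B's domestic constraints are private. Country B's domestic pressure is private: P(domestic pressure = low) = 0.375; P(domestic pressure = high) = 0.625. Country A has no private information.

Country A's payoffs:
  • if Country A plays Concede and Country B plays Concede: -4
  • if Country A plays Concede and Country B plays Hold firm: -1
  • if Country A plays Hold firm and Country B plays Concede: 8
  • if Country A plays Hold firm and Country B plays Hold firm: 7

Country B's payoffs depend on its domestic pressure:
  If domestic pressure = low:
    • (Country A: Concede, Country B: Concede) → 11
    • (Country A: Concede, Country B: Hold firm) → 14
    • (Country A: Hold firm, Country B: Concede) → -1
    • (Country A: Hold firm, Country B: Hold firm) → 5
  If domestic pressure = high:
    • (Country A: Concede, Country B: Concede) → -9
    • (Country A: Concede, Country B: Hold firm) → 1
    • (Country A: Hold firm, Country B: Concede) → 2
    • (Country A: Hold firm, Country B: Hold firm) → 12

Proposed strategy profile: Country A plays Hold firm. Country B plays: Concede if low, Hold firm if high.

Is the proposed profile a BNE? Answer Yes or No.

No

Country A plays Hold firm: E[Hold firm] = 0.375·(8) + 0.625·(7) = 7.375; E[Concede] = -2.125. Best-responding. ✓
Country B (domestic pressure low), facing Hold firm: Concede gives -1, Hold firm gives 5. Proposed Concede is not best — profitable deviation exists. ✗
Country B (domestic pressure high), facing Hold firm: Concede gives 2, Hold firm gives 12. Proposed Hold firm is best. ✓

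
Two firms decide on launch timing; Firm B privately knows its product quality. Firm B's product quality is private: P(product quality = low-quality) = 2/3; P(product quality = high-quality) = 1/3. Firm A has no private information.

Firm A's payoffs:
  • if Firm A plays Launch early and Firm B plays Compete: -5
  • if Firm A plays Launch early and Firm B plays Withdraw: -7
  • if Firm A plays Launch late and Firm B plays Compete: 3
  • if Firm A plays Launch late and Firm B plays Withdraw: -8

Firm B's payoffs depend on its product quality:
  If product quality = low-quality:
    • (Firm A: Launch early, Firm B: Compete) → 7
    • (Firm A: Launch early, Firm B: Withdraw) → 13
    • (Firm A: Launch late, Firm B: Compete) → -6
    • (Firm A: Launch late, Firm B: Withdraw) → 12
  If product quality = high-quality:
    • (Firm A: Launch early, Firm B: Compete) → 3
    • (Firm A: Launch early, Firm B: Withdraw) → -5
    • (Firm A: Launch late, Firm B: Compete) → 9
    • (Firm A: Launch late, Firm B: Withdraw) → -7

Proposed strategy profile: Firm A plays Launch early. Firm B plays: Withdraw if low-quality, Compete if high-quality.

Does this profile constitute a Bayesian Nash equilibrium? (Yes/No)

Firm A plays Launch early: E[Launch early] = 2/3·(-7) + 1/3·(-5) = -19/3; E[Launch late] = -13/3. Not best-responding. ✗
Firm B (product quality low-quality), facing Launch early: Compete gives 7, Withdraw gives 13. Proposed Withdraw is best. ✓
Firm B (product quality high-quality), facing Launch early: Compete gives 3, Withdraw gives -5. Proposed Compete is best. ✓

No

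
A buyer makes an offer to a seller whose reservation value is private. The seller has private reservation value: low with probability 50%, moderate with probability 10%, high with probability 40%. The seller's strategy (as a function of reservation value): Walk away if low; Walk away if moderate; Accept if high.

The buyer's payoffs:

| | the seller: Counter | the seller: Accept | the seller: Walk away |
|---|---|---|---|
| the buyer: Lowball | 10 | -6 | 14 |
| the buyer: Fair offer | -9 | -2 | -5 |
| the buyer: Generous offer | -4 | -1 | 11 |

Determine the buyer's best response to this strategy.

Generous offer

E[Lowball] = 0.5·(14) + 0.1·(14) + 0.4·(-6) = 6
E[Fair offer] = 0.5·(-5) + 0.1·(-5) + 0.4·(-2) = -3.8
E[Generous offer] = 0.5·(11) + 0.1·(11) + 0.4·(-1) = 6.2
Best response: Generous offer (6.2 is the largest).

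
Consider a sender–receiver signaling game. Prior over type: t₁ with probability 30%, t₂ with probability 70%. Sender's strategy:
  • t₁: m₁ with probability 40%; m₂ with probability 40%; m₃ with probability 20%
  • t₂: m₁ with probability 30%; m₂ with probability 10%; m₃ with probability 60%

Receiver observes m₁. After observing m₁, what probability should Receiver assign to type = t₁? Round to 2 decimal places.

Apply Bayes' rule using the sender's strategy as the likelihood.
P(m₁) = 0.3·0.4 + 0.7·0.3 = 0.33
P(t₁ | m₁) = (0.3·0.4) / 0.33 = 0.12 / 0.33 = 0.363636

0.36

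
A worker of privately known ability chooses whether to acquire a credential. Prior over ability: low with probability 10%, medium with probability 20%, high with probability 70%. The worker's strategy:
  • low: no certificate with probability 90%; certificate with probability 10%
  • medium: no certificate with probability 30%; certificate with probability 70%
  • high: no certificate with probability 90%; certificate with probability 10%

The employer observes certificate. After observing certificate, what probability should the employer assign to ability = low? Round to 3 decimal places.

0.045

Apply Bayes' rule using the sender's strategy as the likelihood.
P(certificate) = 0.1·0.1 + 0.2·0.7 + 0.7·0.1 = 0.22
P(low | certificate) = (0.1·0.1) / 0.22 = 0.01 / 0.22 = 0.0454545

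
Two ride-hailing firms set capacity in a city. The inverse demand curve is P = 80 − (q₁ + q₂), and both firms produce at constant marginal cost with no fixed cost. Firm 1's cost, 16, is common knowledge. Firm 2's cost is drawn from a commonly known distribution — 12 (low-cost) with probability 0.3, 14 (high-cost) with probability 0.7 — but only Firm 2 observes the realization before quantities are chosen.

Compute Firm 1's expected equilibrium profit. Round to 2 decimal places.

418.88

Firm 2 with cost c maximizes (80 − (q₁+q₂) − c)·q₂, giving q₂(c) = (80 − c − q₁)/2.
E[c₂] = 0.3·12 + 0.7·14 = 13.4
Firm 1's FOC against E[q₂] yields q₁ = (80 − 2·16 + E[c₂])/3 = (80 − 32 + 13.4)/3 = 20.4667.
E[P] = 80 − (q₁ + E[q₂]) = 36.4667; Firm 1's expected profit = (E[P] − 16)·q₁ = (36.4667 − 16)·20.4667 = 418.884.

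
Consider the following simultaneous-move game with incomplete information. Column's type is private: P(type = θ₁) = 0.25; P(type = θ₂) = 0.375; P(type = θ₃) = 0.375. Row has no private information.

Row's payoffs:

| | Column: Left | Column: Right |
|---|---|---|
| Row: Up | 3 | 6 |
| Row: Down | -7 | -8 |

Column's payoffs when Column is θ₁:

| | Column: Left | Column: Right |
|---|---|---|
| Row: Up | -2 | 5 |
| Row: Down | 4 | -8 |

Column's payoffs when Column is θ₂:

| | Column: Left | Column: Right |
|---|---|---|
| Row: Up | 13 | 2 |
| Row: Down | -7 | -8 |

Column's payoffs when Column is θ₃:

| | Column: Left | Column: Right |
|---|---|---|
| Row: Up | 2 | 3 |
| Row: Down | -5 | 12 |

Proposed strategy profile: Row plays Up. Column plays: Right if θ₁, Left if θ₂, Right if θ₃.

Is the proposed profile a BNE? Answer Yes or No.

Row plays Up: E[Up] = 0.25·(6) + 0.375·(3) + 0.375·(6) = 4.875; E[Down] = -7.625. Best-responding. ✓
Column (type θ₁), facing Up: Left gives -2, Right gives 5. Proposed Right is best. ✓
Column (type θ₂), facing Up: Left gives 13, Right gives 2. Proposed Left is best. ✓
Column (type θ₃), facing Up: Left gives 2, Right gives 3. Proposed Right is best. ✓

Yes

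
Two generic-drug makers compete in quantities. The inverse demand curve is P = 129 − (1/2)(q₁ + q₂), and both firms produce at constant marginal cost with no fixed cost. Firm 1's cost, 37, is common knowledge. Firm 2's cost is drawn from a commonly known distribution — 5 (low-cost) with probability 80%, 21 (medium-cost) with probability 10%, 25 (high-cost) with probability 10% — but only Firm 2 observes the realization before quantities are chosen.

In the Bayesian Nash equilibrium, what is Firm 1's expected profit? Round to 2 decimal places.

898.88

Firm 2 with cost c maximizes (129 − (1/2)(q₁+q₂) − c)·q₂, giving q₂(c) = (129 − c − (1/2)q₁).
E[c₂] = 0.8·5 + 0.1·21 + 0.1·25 = 8.6
Firm 1's FOC against E[q₂] yields q₁ = (129 − 2·37 + E[c₂])/(3/2) = (129 − 74 + 8.6)/(3/2) = 42.4.
E[P] = 129 − (1/2)·(q₁ + E[q₂]) = 58.2; Firm 1's expected profit = (E[P] − 37)·q₁ = (58.2 − 37)·42.4 = 898.88.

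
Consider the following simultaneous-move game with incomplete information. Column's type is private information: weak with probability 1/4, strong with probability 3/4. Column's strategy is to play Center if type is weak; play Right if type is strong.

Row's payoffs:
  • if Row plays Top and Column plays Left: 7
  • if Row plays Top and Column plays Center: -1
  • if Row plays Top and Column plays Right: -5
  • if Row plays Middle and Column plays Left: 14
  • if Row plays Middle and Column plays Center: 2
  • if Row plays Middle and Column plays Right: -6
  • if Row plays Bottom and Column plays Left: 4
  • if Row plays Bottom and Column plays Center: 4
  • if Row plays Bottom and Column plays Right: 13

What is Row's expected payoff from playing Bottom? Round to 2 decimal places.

E[Bottom] = 1/4·4 + 3/4·13 = 1 + 39/4 = 43/4

10.75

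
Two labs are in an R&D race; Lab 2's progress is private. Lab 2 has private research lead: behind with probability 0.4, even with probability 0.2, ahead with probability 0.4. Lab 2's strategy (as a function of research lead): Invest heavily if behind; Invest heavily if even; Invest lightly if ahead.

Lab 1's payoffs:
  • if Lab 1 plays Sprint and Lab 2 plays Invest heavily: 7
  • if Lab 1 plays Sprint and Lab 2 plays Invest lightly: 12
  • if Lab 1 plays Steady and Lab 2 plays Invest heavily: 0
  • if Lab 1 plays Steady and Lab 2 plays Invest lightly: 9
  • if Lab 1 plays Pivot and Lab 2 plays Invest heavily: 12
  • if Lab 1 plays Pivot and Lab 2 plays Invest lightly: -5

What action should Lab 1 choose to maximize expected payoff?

Sprint

E[Sprint] = 0.4·(7) + 0.2·(7) + 0.4·(12) = 9
E[Steady] = 0.4·(0) + 0.2·(0) + 0.4·(9) = 3.6
E[Pivot] = 0.4·(12) + 0.2·(12) + 0.4·(-5) = 5.2
Best response: Sprint (9 is the largest).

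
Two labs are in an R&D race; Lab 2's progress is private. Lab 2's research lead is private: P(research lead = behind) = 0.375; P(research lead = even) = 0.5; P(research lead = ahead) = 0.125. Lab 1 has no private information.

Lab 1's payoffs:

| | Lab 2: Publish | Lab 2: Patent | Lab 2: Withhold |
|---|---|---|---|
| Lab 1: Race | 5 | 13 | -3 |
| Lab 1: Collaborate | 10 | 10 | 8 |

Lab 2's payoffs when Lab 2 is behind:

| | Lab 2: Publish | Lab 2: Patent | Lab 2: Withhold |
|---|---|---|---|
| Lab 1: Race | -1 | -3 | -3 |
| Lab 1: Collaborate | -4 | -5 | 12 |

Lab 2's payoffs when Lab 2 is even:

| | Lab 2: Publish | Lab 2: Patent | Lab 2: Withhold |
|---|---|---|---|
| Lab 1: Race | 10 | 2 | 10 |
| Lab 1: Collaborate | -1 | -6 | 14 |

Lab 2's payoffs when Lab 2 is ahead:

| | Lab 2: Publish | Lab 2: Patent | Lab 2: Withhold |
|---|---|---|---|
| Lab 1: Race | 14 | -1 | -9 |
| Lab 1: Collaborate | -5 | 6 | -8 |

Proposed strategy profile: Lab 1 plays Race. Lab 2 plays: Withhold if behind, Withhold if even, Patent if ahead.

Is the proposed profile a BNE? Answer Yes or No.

No

Lab 1 plays Race: E[Race] = 0.375·(-3) + 0.5·(-3) + 0.125·(13) = -1; E[Collaborate] = 8.25. Not best-responding. ✗
Lab 2 (research lead behind), facing Race: Publish gives -1, Patent gives -3, Withhold gives -3. Proposed Withhold is not best — profitable deviation exists. ✗
Lab 2 (research lead even), facing Race: Publish gives 10, Patent gives 2, Withhold gives 10. Proposed Withhold is best. ✓
Lab 2 (research lead ahead), facing Race: Publish gives 14, Patent gives -1, Withhold gives -9. Proposed Patent is not best — profitable deviation exists. ✗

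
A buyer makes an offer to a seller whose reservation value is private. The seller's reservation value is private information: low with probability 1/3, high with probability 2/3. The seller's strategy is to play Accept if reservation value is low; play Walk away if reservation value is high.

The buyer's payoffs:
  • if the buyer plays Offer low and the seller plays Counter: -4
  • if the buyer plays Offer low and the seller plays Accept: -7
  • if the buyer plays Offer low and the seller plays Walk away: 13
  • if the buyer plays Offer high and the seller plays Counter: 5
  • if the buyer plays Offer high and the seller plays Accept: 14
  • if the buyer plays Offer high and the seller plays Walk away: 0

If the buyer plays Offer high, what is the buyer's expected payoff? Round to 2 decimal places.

4.67

E[Offer high] = 1/3·14 + 2/3·0 = 14/3 + 0 = 14/3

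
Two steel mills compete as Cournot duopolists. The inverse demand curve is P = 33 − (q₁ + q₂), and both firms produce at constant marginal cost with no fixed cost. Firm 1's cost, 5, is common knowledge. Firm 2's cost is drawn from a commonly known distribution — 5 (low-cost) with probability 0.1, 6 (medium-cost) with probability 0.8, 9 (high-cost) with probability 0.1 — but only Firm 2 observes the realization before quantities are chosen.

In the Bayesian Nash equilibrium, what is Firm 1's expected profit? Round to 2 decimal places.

Firm 2 with cost c maximizes (33 − (q₁+q₂) − c)·q₂, giving q₂(c) = (33 − c − q₁)/2.
E[c₂] = 0.1·5 + 0.8·6 + 0.1·9 = 6.2
Firm 1's FOC against E[q₂] yields q₁ = (33 − 2·5 + E[c₂])/3 = (33 − 10 + 6.2)/3 = 9.73333.
E[P] = 33 − (q₁ + E[q₂]) = 14.7333; Firm 1's expected profit = (E[P] − 5)·q₁ = (14.7333 − 5)·9.73333 = 94.7378.

94.74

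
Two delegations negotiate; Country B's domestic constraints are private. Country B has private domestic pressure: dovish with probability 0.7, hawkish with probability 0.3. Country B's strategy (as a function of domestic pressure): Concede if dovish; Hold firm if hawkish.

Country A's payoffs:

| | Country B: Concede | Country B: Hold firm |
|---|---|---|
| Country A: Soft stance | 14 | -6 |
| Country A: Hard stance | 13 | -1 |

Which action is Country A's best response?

Hard stance

E[Soft stance] = 0.7·(14) + 0.3·(-6) = 8
E[Hard stance] = 0.7·(13) + 0.3·(-1) = 8.8
Best response: Hard stance (8.8 is the largest).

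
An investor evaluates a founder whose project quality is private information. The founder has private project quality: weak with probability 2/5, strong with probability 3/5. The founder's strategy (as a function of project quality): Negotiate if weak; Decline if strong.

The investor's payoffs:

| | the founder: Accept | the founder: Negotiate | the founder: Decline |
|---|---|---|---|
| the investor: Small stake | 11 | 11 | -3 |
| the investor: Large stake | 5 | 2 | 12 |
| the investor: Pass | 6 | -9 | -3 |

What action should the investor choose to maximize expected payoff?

Large stake

Compute the investor's expected payoff for each action, taking the expectation over the founder's type.
E[Small stake] = 2/5·(11) + 3/5·(-3) = 13/5
E[Large stake] = 2/5·(2) + 3/5·(12) = 8
E[Pass] = 2/5·(-9) + 3/5·(-3) = -27/5
Best response: Large stake (8 is the largest).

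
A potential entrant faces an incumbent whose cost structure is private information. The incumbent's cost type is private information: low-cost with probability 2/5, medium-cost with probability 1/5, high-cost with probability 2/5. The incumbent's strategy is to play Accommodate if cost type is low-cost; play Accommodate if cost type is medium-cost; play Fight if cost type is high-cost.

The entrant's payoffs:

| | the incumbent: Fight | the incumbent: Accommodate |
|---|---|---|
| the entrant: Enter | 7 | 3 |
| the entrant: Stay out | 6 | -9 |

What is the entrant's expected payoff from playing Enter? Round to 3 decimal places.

4.600

E[Enter] = 2/5·3 + 1/5·3 + 2/5·7 = 6/5 + 3/5 + 14/5 = 23/5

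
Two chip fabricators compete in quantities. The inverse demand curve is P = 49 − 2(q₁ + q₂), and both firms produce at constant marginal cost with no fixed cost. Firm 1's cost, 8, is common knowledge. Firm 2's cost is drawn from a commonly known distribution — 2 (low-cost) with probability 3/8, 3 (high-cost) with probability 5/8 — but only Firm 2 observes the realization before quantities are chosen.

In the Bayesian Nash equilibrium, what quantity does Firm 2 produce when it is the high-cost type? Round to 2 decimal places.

Type-c best response for Firm 2: q₂(c) = (49 − c)/4 − q₁/2.
Firm 1 maximizes expected profit; its first-order condition is 49 − 4q₁ − 2E[q₂] − 8 = 0.
Substituting E[q₂] and solving: E[c₂] = 2.625, so q₁ = (49 − 2·8 + 2.625)/6 = 5.9375.
q₂(high-cost) = (49 − 3 − 2·5.9375)/4 = 8.53125.

8.53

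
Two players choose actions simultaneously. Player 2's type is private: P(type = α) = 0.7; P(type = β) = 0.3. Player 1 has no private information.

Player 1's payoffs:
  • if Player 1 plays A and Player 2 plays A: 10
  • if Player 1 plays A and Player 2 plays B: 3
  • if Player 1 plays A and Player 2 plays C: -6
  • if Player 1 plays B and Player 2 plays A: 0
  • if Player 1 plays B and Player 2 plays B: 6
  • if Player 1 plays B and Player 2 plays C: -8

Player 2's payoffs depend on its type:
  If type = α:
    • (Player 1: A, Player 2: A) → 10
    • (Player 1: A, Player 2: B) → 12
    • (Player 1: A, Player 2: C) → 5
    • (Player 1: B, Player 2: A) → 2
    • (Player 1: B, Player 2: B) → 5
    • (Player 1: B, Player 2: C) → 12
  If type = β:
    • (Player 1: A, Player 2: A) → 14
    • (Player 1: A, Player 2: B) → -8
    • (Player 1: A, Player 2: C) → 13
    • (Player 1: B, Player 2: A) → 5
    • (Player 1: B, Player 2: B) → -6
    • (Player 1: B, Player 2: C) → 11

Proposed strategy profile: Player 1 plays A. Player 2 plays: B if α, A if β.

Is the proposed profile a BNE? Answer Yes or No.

Yes

A profile is a BNE iff every type of every player is best-responding given beliefs about the other side.
Player 1 plays A: E[A] = 0.7·(3) + 0.3·(10) = 5.1; E[B] = 4.2. Best-responding. ✓
Player 2 (type α), facing A: A gives 10, B gives 12, C gives 5. Proposed B is best. ✓
Player 2 (type β), facing A: A gives 14, B gives -8, C gives 13. Proposed A is best. ✓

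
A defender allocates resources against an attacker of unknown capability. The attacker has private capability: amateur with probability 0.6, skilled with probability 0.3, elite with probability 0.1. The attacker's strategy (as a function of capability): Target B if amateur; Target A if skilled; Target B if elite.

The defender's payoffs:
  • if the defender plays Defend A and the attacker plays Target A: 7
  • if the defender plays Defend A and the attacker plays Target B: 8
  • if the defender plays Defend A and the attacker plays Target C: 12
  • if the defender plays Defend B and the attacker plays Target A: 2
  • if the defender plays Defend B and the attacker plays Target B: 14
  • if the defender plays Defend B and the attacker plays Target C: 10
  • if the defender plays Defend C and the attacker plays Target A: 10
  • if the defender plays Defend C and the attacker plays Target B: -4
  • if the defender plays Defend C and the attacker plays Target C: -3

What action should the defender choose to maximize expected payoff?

Defend B

Compute the defender's expected payoff for each action, taking the expectation over the attacker's type.
E[Defend A] = 0.6·(8) + 0.3·(7) + 0.1·(8) = 7.7
E[Defend B] = 0.6·(14) + 0.3·(2) + 0.1·(14) = 10.4
E[Defend C] = 0.6·(-4) + 0.3·(10) + 0.1·(-4) = 0.2
Best response: Defend B (10.4 is the largest).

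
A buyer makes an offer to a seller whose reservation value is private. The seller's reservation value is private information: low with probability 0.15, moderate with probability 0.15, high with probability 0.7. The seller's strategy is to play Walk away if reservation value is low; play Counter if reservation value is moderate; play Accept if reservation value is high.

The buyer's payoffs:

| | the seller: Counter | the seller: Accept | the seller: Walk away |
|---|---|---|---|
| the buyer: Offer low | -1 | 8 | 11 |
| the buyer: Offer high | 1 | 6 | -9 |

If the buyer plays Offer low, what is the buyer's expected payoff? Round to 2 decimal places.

7.10

E[Offer low] = 0.15·11 + 0.15·(-1) + 0.7·8 = 1.65 + (-0.15) + 5.6 = 7.1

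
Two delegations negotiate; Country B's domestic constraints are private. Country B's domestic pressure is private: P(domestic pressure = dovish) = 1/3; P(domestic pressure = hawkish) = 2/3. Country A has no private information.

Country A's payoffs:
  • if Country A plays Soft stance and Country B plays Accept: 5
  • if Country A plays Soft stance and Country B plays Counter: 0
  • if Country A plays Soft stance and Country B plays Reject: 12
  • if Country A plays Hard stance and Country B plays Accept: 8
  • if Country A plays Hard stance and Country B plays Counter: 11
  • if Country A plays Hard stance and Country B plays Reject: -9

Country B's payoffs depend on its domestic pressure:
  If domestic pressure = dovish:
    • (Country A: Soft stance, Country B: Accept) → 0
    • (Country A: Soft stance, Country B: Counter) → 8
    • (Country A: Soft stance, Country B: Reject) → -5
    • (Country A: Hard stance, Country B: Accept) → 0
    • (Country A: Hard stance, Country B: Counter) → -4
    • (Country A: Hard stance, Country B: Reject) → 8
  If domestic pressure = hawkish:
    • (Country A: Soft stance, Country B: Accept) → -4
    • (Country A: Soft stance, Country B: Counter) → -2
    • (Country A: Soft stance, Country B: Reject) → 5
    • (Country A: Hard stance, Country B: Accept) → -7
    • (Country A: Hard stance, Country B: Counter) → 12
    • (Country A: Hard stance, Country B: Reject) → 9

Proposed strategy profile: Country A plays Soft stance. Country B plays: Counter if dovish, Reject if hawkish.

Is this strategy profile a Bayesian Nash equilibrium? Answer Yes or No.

A profile is a BNE iff every type of every player is best-responding given beliefs about the other side.
Country A plays Soft stance: E[Soft stance] = 1/3·(0) + 2/3·(12) = 8; E[Hard stance] = -7/3. Best-responding. ✓
Country B (domestic pressure dovish), facing Soft stance: Accept gives 0, Counter gives 8, Reject gives -5. Proposed Counter is best. ✓
Country B (domestic pressure hawkish), facing Soft stance: Accept gives -4, Counter gives -2, Reject gives 5. Proposed Reject is best. ✓

Yes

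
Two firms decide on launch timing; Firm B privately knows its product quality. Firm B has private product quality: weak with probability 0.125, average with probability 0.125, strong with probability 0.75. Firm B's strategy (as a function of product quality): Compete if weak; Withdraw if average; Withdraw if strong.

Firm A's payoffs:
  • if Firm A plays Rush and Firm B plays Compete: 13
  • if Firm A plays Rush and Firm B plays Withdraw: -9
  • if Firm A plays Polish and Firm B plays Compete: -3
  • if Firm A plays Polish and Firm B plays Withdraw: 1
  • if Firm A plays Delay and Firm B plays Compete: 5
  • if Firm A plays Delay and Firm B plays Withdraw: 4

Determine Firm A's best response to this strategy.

E[Rush] = 0.125·(13) + 0.125·(-9) + 0.75·(-9) = -6.25
E[Polish] = 0.125·(-3) + 0.125·(1) + 0.75·(1) = 0.5
E[Delay] = 0.125·(5) + 0.125·(4) + 0.75·(4) = 4.125
Best response: Delay (4.125 is the largest).

Delay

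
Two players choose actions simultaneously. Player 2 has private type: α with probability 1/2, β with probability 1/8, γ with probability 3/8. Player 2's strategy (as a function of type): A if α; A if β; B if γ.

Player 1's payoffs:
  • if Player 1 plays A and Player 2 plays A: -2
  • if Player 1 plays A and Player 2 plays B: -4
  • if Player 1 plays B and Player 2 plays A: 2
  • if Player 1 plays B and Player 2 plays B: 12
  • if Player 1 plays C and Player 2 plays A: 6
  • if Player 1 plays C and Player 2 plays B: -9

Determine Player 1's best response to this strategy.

Compute Player 1's expected payoff for each action, taking the expectation over Player 2's type.
E[A] = 1/2·(-2) + 1/8·(-2) + 3/8·(-4) = -11/4
E[B] = 1/2·(2) + 1/8·(2) + 3/8·(12) = 23/4
E[C] = 1/2·(6) + 1/8·(6) + 3/8·(-9) = 3/8
Best response: B (23/4 is the largest).

B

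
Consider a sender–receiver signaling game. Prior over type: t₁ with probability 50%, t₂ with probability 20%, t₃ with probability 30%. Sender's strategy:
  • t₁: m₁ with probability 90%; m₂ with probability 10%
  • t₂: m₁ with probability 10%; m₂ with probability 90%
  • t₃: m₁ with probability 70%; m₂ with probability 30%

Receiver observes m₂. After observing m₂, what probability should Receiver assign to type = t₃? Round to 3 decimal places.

P(m₂) = 0.5·0.1 + 0.2·0.9 + 0.3·0.3 = 0.32
P(t₃ | m₂) = (0.3·0.3) / 0.32 = 0.09 / 0.32 = 0.28125

0.281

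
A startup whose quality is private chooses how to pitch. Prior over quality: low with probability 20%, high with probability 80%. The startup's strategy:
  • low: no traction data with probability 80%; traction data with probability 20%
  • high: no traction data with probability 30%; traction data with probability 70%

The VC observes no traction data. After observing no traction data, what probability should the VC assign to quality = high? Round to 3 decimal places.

P(no traction data) = 0.2·0.8 + 0.8·0.3 = 0.4
P(high | no traction data) = (0.8·0.3) / 0.4 = 0.24 / 0.4 = 0.6

0.600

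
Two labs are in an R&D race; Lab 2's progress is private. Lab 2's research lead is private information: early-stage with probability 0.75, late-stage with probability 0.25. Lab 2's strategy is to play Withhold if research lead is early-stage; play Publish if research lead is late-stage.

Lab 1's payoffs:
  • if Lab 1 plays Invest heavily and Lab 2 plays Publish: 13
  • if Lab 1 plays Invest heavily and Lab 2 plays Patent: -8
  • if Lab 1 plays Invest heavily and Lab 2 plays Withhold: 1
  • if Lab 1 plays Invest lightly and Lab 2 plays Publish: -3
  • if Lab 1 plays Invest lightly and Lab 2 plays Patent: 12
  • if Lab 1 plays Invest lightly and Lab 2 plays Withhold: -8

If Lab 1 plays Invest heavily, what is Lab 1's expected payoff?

4

Take the expectation over Lab 2's research lead, weighting each type's action by its prior probability.
E[Invest heavily] = 0.75·1 + 0.25·13 = 0.75 + 3.25 = 4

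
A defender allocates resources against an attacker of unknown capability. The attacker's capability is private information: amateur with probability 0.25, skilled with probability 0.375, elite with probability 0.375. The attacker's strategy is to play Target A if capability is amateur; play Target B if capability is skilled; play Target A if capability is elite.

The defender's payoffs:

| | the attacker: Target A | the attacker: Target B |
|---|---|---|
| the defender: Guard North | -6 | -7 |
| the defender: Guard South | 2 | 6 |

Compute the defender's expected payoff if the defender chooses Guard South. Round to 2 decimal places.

3.50

Take the expectation over the attacker's capability, weighting each type's action by its prior probability.
E[Guard South] = 0.25·2 + 0.375·6 + 0.375·2 = 0.5 + 2.25 + 0.75 = 3.5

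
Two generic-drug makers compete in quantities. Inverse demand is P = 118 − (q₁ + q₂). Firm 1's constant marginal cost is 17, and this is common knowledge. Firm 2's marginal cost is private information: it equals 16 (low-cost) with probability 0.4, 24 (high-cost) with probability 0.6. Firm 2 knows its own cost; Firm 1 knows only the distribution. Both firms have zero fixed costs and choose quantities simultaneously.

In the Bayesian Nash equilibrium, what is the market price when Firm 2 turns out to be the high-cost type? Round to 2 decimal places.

53.53

Type-c best response for Firm 2: q₂(c) = (118 − c)/2 − q₁/2.
Firm 1 maximizes expected profit; its first-order condition is 118 − 2q₁ − E[q₂] − 17 = 0.
Substituting E[q₂] and solving: E[c₂] = 20.8, so q₁ = (118 − 2·17 + 20.8)/3 = 34.9333.
q₂(high-cost) = 29.5333, so P = 118 − (34.9333 + 29.5333) = 53.5333.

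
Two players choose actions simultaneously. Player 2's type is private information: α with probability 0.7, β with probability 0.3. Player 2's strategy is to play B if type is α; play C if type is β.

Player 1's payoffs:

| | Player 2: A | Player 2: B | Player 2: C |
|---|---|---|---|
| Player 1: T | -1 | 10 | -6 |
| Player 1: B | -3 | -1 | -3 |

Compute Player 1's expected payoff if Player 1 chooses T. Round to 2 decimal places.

5.20

Take the expectation over Player 2's type, weighting each type's action by its prior probability.
E[T] = 0.7·10 + 0.3·(-6) = 7 + (-1.8) = 5.2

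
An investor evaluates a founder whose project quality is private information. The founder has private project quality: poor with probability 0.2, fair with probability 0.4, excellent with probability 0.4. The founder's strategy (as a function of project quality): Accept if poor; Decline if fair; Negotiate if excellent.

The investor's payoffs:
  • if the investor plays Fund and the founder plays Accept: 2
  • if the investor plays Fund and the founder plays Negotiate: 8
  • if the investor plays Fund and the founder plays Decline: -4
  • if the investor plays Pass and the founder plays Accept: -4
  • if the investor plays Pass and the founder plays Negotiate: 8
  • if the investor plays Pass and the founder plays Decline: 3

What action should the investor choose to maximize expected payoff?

E[Fund] = 0.2·(2) + 0.4·(-4) + 0.4·(8) = 2
E[Pass] = 0.2·(-4) + 0.4·(3) + 0.4·(8) = 3.6
Best response: Pass (3.6 is the largest).

Pass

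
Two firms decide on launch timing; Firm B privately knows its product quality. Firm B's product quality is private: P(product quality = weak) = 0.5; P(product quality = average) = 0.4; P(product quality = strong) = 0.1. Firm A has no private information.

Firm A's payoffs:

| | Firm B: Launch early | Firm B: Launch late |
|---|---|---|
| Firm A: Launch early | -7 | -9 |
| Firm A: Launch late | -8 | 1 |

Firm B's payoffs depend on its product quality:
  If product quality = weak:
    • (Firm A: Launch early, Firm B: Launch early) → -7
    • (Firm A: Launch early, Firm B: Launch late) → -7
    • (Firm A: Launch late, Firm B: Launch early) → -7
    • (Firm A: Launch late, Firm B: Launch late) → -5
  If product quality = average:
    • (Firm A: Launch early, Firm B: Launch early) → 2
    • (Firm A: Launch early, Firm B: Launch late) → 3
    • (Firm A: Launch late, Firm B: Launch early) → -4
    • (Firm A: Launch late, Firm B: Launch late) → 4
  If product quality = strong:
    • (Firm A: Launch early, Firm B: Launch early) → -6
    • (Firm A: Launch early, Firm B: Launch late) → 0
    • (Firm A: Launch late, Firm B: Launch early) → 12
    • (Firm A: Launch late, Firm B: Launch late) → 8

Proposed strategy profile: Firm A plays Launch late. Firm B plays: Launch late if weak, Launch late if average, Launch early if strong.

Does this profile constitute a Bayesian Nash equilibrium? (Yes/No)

Yes

Firm A plays Launch late: E[Launch late] = 0.5·(1) + 0.4·(1) + 0.1·(-8) = 0.1; E[Launch early] = -8.8. Best-responding. ✓
Firm B (product quality weak), facing Launch late: Launch early gives -7, Launch late gives -5. Proposed Launch late is best. ✓
Firm B (product quality average), facing Launch late: Launch early gives -4, Launch late gives 4. Proposed Launch late is best. ✓
Firm B (product quality strong), facing Launch late: Launch early gives 12, Launch late gives 8. Proposed Launch early is best. ✓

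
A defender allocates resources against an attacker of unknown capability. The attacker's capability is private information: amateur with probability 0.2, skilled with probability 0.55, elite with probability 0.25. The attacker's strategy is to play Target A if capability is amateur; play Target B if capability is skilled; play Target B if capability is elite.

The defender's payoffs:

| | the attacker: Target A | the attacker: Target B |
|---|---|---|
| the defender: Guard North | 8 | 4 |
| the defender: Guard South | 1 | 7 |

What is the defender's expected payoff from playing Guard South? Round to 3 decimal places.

5.800

Take the expectation over the attacker's capability, weighting each type's action by its prior probability.
E[Guard South] = 0.2·1 + 0.55·7 + 0.25·7 = 0.2 + 3.85 + 1.75 = 5.8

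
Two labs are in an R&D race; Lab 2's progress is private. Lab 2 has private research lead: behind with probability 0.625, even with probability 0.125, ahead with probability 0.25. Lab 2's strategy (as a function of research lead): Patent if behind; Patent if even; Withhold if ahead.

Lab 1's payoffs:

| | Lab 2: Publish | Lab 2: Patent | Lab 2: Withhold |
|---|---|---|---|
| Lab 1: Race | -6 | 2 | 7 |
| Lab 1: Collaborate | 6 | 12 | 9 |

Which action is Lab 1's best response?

Collaborate

E[Race] = 0.625·(2) + 0.125·(2) + 0.25·(7) = 3.25
E[Collaborate] = 0.625·(12) + 0.125·(12) + 0.25·(9) = 11.25
Best response: Collaborate (11.25 is the largest).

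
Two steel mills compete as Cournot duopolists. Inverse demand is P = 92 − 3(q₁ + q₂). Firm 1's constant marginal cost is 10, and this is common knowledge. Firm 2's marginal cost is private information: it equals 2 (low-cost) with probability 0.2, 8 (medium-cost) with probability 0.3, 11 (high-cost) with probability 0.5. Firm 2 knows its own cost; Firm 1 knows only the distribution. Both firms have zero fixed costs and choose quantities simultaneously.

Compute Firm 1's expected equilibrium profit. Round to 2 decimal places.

Each type of Firm 2 best-responds to q₁; Firm 1 best-responds to the expected q₂ over Firm 2's types.
Firm 2 with cost c maximizes (92 − 3(q₁+q₂) − c)·q₂, giving q₂(c) = (92 − c − 3q₁)/6.
E[c₂] = 0.2·2 + 0.3·8 + 0.5·11 = 8.3
Firm 1's FOC against E[q₂] yields q₁ = (92 − 2·10 + E[c₂])/9 = (92 − 20 + 8.3)/9 = 8.92222.
E[P] = 92 − 3·(q₁ + E[q₂]) = 36.7667; Firm 1's expected profit = (E[P] − 10)·q₁ = (36.7667 − 10)·8.92222 = 238.818.

238.82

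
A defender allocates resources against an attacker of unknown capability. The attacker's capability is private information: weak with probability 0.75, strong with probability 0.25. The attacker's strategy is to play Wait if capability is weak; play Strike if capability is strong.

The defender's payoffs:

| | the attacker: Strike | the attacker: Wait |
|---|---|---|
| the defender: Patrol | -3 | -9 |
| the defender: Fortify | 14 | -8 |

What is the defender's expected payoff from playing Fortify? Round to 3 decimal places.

E[Fortify] = 0.75·(-8) + 0.25·14 = (-6) + 3.5 = -2.5

-2.500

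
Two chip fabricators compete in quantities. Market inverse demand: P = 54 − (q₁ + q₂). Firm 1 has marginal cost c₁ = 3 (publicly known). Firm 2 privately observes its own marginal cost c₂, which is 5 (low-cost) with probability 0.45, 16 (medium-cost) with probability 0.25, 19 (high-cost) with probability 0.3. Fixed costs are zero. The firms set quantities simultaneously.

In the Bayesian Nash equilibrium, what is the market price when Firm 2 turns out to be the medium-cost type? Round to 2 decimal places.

Firm 2 with cost c maximizes (54 − (q₁+q₂) − c)·q₂, giving q₂(c) = (54 − c − q₁)/2.
E[c₂] = 0.45·5 + 0.25·16 + 0.3·19 = 11.95
Firm 1's FOC against E[q₂] yields q₁ = (54 − 2·3 + E[c₂])/3 = (54 − 6 + 11.95)/3 = 19.9833.
q₂(medium-cost) = 9.00833, so P = 54 − (19.9833 + 9.00833) = 25.0083.

25.01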